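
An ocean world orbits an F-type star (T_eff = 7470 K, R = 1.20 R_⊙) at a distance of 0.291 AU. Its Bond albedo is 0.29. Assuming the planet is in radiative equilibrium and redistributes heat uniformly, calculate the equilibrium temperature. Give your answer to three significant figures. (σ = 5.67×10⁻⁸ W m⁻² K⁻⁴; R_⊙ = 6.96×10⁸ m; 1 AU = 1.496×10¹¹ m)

T_eq ≈ 672 K

R_⋆ = 1.20 × 6.96×10⁸ = 8.35×10⁸ m.
d = 0.291 AU = 4.35×10¹⁰ m.
L = 4πR_⋆²σT_⋆⁴ = 4π(8.35×10⁸)² × 5.67×10⁻⁸ × (7470)⁴ = 1.55×10²⁷ W.
S = L/(4πd²) = 6.50×10⁴ W m⁻².
Energy balance: absorbed = emitted ⇒ πR²·S(1−A) = 4πR²·σT_eq⁴, so T_eq⁴ = S(1−A)/(4σ).
T_eq = [6.50×10⁴ × 0.71 / (4 × 5.67×10⁻⁸)]^(1/4) = (2.03×10¹¹)^(1/4) = 672 K.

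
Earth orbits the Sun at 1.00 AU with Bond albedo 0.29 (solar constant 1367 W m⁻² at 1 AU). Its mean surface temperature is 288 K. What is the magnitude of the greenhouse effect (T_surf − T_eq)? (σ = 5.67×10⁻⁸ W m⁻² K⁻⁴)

S = 1367/1.00² = 1367 W m⁻².
T_eq = [S(1−A)/(4σ)]^(1/4) = [1367×0.71/(4×5.67×10⁻⁸)]^(1/4) = 255.8 K.
ΔT = T_surf − T_eq = 288 − 255.8.

ΔT ≈ 32.2 K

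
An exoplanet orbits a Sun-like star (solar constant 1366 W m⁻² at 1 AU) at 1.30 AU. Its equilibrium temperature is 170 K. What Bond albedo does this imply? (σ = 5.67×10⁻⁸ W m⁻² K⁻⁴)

A ≈ 0.77

Flux at 1.30 AU: S = 1366/1.30² = 808 W m⁻².
From T_eq⁴ = S(1−A)/(4σ): 1−A = 4σT_eq⁴/S.
1−A = 4 × 5.67×10⁻⁸ × (170)⁴ / 808 = 0.234.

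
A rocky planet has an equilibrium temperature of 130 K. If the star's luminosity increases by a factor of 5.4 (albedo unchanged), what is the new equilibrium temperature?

T_eq ∝ L^(1/4) · d^(−1/2).
T′ = 130 × 5.4^(1/4) = 198 K.

T_eq ≈ 198 K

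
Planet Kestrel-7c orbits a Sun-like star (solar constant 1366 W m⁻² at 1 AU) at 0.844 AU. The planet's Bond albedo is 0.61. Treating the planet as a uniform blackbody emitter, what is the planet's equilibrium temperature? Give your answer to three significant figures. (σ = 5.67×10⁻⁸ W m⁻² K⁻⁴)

T_eq ≈ 240 K

Flux at 0.844 AU: S = 1366/0.844² = 1920 W m⁻².
Energy balance: absorbed = emitted ⇒ πR²·S(1−A) = 4πR²·σT_eq⁴, so T_eq⁴ = S(1−A)/(4σ).
T_eq = [1920 × 0.39 / (4 × 5.67×10⁻⁸)]^(1/4) = (3.30×10⁹)^(1/4) = 240 K.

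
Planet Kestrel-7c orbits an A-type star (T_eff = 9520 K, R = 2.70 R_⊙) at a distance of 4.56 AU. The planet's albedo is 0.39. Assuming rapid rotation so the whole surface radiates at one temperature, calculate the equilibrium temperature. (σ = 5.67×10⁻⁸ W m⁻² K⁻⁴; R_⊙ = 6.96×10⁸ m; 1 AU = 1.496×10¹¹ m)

T_eq ≈ 312 K

R_⋆ = 2.70 × 6.96×10⁸ = 1.88×10⁹ m.
d = 4.56 AU = 6.82×10¹¹ m.
L = 4πR_⋆²σT_⋆⁴ = 4π(1.88×10⁹)² × 5.67×10⁻⁸ × (9520)⁴ = 2.07×10²⁸ W.
S = L/(4πd²) = 3530 W m⁻².
Energy balance: absorbed = emitted ⇒ πR²·S(1−A) = 4πR²·σT_eq⁴, so T_eq⁴ = S(1−A)/(4σ).
T_eq = [3530 × 0.61 / (4 × 5.67×10⁻⁸)]^(1/4) = (9.51×10⁹)^(1/4) = 312 K.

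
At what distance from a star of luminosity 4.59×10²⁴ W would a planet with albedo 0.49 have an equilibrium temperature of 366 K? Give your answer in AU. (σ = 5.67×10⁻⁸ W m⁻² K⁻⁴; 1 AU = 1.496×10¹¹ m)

From T_eq⁴ = L(1−A)/(16πσd²): d = √[L(1−A)/(16πσT_eq⁴)].
d = √[4.59×10²⁴ × 0.51 / (16π × 5.67×10⁻⁸ × (366)⁴)] = 6.77×10⁹ m = 0.0452 AU.

d ≈ 0.0452 AU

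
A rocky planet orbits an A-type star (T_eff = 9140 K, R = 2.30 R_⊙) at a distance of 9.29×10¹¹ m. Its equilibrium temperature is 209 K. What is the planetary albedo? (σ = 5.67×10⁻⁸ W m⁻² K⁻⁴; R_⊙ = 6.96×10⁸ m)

A ≈ 0.63

R_⋆ = 2.30 × 6.96×10⁸ = 1.60×10⁹ m.
L = 4πR_⋆²σT_⋆⁴ = 4π(1.60×10⁹)² × 5.67×10⁻⁸ × (9140)⁴ = 1.27×10²⁸ W.
S = L/(4πd²) = 1170 W m⁻².
From T_eq⁴ = S(1−A)/(4σ): 1−A = 4σT_eq⁴/S.
1−A = 4 × 5.67×10⁻⁸ × (209)⁴ / 1170 = 0.368.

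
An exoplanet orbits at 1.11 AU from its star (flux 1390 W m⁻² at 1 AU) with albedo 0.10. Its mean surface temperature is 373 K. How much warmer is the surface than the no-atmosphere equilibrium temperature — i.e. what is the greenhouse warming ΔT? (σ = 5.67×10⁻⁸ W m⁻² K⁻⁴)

ΔT ≈ 114.3 K

S = 1390/1.11² = 1128 W m⁻².
T_eq = [S(1−A)/(4σ)]^(1/4) = [1128×0.90/(4×5.67×10⁻⁸)]^(1/4) = 258.7 K.
ΔT = T_surf − T_eq = 373 − 258.7.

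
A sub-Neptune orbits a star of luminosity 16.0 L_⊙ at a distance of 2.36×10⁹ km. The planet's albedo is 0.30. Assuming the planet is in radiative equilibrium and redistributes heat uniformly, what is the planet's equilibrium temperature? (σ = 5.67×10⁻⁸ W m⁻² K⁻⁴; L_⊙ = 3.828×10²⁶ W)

T_eq ≈ 128 K

d = 2.36×10⁹ km = 2.36×10¹² m.
L = 16.0 × 3.828×10²⁶ = 6.12×10²⁷ W.
Flux: S = L/(4πd²) = 6.12×10²⁷/(4π×(2.36×10¹²)²) = 87.5 W m⁻².
Energy balance: absorbed = emitted ⇒ πR²·S(1−A) = 4πR²·σT_eq⁴, so T_eq⁴ = S(1−A)/(4σ).
T_eq = [87.5 × 0.70 / (4 × 5.67×10⁻⁸)]^(1/4) = (2.70×10⁸)^(1/4) = 128 K.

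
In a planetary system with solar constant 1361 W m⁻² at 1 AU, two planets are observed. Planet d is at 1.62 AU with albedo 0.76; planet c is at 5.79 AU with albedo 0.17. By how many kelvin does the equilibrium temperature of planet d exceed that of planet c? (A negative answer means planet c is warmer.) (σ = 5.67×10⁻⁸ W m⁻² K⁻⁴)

ΔT ≈ 42.7 K

T_eq = [S₀(1−A)/(4σd²)]^(1/4), so T ∝ (1−A)^(1/4) / √d.
T₁ = [1361×0.24/(4×5.67×10⁻⁸×1.62²)]^(1/4) = 153.06 K.
T₂ = [1361×0.83/(4×5.67×10⁻⁸×5.79²)]^(1/4) = 110.40 K.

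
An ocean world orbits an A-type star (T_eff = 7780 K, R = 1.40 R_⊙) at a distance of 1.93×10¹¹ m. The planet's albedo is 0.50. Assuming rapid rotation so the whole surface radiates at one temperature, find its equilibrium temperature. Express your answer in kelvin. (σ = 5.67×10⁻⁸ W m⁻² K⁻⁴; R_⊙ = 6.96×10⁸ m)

T_eq ≈ 329 K

R_⋆ = 1.40 × 6.96×10⁸ = 9.74×10⁸ m.
L = 4πR_⋆²σT_⋆⁴ = 4π(9.74×10⁸)² × 5.67×10⁻⁸ × (7780)⁴ = 2.48×10²⁷ W.
S = L/(4πd²) = 5290 W m⁻².
Energy balance: absorbed = emitted ⇒ πR²·S(1−A) = 4πR²·σT_eq⁴, so T_eq⁴ = S(1−A)/(4σ).
T_eq = [5290 × 0.50 / (4 × 5.67×10⁻⁸)]^(1/4) = (1.17×10¹⁰)^(1/4) = 329 K.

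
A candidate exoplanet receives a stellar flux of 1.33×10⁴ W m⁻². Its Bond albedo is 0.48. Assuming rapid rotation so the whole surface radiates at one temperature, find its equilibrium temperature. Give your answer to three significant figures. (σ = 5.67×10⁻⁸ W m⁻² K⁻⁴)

T_eq ≈ 418 K

Energy balance: absorbed = emitted ⇒ πR²·S(1−A) = 4πR²·σT_eq⁴, so T_eq⁴ = S(1−A)/(4σ).
T_eq = [1.33×10⁴ × 0.52 / (4 × 5.67×10⁻⁸)]^(1/4) = (3.05×10¹⁰)^(1/4) = 418 K.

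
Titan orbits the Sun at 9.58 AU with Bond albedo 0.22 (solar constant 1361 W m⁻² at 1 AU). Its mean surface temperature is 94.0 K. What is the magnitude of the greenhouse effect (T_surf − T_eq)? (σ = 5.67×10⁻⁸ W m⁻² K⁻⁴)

S = 1361/9.58² = 14.83 W m⁻².
T_eq = [S(1−A)/(4σ)]^(1/4) = [14.83×0.78/(4×5.67×10⁻⁸)]^(1/4) = 84.5 K.
ΔT = T_surf − T_eq = 94 − 84.5.

ΔT ≈ 9.5 K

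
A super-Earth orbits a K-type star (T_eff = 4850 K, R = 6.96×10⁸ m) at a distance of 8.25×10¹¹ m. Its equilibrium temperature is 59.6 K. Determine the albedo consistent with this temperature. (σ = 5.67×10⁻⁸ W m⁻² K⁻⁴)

A ≈ 0.87

L = 4πR_⋆²σT_⋆⁴ = 4π(6.96×10⁸)² × 5.67×10⁻⁸ × (4850)⁴ = 1.91×10²⁶ W.
S = L/(4πd²) = 22.3 W m⁻².
From T_eq⁴ = S(1−A)/(4σ): 1−A = 4σT_eq⁴/S.
1−A = 4 × 5.67×10⁻⁸ × (59.6)⁴ / 22.3 = 0.128.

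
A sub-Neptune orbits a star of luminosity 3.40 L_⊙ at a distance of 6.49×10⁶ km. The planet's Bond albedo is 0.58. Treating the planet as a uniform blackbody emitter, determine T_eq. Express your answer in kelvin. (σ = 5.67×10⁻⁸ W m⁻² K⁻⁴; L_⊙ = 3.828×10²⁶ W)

d = 6.49×10⁶ km = 6.49×10⁹ m.
L = 3.40 × 3.828×10²⁶ = 1.30×10²⁷ W.
Flux: S = L/(4πd²) = 1.30×10²⁷/(4π×(6.49×10⁹)²) = 2.46×10⁶ W m⁻².
Energy balance: absorbed = emitted ⇒ πR²·S(1−A) = 4πR²·σT_eq⁴, so T_eq⁴ = S(1−A)/(4σ).
T_eq = [2.46×10⁶ × 0.42 / (4 × 5.67×10⁻⁸)]^(1/4) = (4.55×10¹²)^(1/4) = 1460 K.

T_eq ≈ 1460 K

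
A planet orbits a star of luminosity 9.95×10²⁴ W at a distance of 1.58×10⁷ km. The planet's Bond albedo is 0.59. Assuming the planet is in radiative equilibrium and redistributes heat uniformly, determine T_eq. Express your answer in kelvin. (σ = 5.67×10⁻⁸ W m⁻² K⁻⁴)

d = 1.58×10⁷ km = 1.58×10¹⁰ m.
Flux: S = L/(4πd²) = 9.95×10²⁴/(4π×(1.58×10¹⁰)²) = 3170 W m⁻².
Energy balance: absorbed = emitted ⇒ πR²·S(1−A) = 4πR²·σT_eq⁴, so T_eq⁴ = S(1−A)/(4σ).
T_eq = [3170 × 0.41 / (4 × 5.67×10⁻⁸)]^(1/4) = (5.73×10⁹)^(1/4) = 275 K.

T_eq ≈ 275 K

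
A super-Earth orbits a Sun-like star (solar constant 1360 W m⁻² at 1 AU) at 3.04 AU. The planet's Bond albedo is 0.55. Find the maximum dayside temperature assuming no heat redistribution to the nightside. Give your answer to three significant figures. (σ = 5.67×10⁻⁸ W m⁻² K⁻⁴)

Flux at 3.04 AU: S = 1360/3.04² = 147 W m⁻².
With no redistribution each surface element balances locally: S(1−A) = σT⁴.
T = [147 × 0.45 / 5.67×10⁻⁸]^(1/4) = (1.17×10⁹)^(1/4) = 185 K.

T_ss ≈ 185 K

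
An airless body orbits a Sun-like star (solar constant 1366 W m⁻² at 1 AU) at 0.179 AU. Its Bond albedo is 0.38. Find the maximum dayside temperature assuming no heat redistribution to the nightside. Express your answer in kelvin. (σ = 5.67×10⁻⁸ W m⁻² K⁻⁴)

Flux at 0.179 AU: S = 1366/0.179² = 4.26×10⁴ W m⁻².
With no redistribution each surface element balances locally: S(1−A) = σT⁴.
T = [4.26×10⁴ × 0.62 / 5.67×10⁻⁸]^(1/4) = (4.66×10¹¹)^(1/4) = 826 K.

T_ss ≈ 826 K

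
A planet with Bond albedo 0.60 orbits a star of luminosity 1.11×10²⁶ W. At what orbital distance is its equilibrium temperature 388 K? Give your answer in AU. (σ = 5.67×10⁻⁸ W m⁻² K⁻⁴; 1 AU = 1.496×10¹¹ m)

d ≈ 0.175 AU

From T_eq⁴ = L(1−A)/(16πσd²): d = √[L(1−A)/(16πσT_eq⁴)].
d = √[1.11×10²⁶ × 0.40 / (16π × 5.67×10⁻⁸ × (388)⁴)] = 2.62×10¹⁰ m = 0.175 AU.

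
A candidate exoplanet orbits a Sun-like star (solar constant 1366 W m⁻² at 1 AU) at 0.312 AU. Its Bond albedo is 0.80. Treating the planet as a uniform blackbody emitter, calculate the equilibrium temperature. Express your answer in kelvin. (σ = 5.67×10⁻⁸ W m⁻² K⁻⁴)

T_eq ≈ 334 K

Flux at 0.312 AU: S = 1366/0.312² = 1.40×10⁴ W m⁻².
Energy balance: absorbed = emitted ⇒ πR²·S(1−A) = 4πR²·σT_eq⁴, so T_eq⁴ = S(1−A)/(4σ).
T_eq = [1.40×10⁴ × 0.20 / (4 × 5.67×10⁻⁸)]^(1/4) = (1.24×10¹⁰)^(1/4) = 334 K.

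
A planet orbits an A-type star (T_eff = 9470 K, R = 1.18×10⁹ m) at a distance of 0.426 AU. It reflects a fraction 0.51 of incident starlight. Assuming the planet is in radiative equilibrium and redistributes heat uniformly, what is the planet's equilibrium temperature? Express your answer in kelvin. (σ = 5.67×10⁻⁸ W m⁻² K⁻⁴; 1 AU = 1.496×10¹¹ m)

d = 0.426 AU = 6.37×10¹⁰ m.
L = 4πR_⋆²σT_⋆⁴ = 4π(1.18×10⁹)² × 5.67×10⁻⁸ × (9470)⁴ = 7.98×10²⁷ W.
S = L/(4πd²) = 1.56×10⁵ W m⁻².
Energy balance: absorbed = emitted ⇒ πR²·S(1−A) = 4πR²·σT_eq⁴, so T_eq⁴ = S(1−A)/(4σ).
T_eq = [1.56×10⁵ × 0.49 / (4 × 5.67×10⁻⁸)]^(1/4) = (3.38×10¹¹)^(1/4) = 762 K.

T_eq ≈ 762 K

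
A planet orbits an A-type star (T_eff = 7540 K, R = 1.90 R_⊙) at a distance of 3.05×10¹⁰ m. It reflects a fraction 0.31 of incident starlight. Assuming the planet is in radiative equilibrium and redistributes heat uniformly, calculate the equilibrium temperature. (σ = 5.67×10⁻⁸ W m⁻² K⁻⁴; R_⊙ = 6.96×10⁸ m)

R_⋆ = 1.90 × 6.96×10⁸ = 1.32×10⁹ m.
L = 4πR_⋆²σT_⋆⁴ = 4π(1.32×10⁹)² × 5.67×10⁻⁸ × (7540)⁴ = 4.03×10²⁷ W.
S = L/(4πd²) = 3.45×10⁵ W m⁻².
Energy balance: absorbed = emitted ⇒ πR²·S(1−A) = 4πR²·σT_eq⁴, so T_eq⁴ = S(1−A)/(4σ).
T_eq = [3.45×10⁵ × 0.69 / (4 × 5.67×10⁻⁸)]^(1/4) = (1.05×10¹²)^(1/4) = 1010 K.

T_eq ≈ 1010 K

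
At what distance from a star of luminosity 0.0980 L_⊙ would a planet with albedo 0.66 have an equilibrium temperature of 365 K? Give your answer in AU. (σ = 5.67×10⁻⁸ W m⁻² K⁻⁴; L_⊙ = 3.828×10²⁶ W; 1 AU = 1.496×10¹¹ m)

d ≈ 0.106 AU

L = 0.0980 × 3.828×10²⁶ = 3.75×10²⁵ W.
From T_eq⁴ = L(1−A)/(16πσd²): d = √[L(1−A)/(16πσT_eq⁴)].
d = √[3.75×10²⁵ × 0.34 / (16π × 5.67×10⁻⁸ × (365)⁴)] = 1.59×10¹⁰ m = 0.106 AU.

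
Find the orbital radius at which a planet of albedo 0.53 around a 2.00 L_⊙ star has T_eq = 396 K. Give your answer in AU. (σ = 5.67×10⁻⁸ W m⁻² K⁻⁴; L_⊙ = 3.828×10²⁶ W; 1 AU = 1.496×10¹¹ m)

d ≈ 0.479 AU

L = 2.00 × 3.828×10²⁶ = 7.66×10²⁶ W.
From T_eq⁴ = L(1−A)/(16πσd²): d = √[L(1−A)/(16πσT_eq⁴)].
d = √[7.66×10²⁶ × 0.47 / (16π × 5.67×10⁻⁸ × (396)⁴)] = 7.17×10¹⁰ m = 0.479 AU.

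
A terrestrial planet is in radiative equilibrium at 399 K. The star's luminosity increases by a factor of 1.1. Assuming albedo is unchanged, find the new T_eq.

T_eq ≈ 409 K

T_eq ∝ L^(1/4) · d^(−1/2).
T′ = 399 × 1.1^(1/4) = 409 K.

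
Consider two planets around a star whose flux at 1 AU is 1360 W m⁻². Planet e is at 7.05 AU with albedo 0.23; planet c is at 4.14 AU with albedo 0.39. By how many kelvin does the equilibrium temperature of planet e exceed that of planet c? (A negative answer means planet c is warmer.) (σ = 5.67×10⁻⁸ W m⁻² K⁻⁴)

T_eq = [S₀(1−A)/(4σd²)]^(1/4), so T ∝ (1−A)^(1/4) / √d.
T₁ = [1360×0.77/(4×5.67×10⁻⁸×7.05²)]^(1/4) = 98.18 K.
T₂ = [1360×0.61/(4×5.67×10⁻⁸×4.14²)]^(1/4) = 120.87 K.

ΔT ≈ -22.7 K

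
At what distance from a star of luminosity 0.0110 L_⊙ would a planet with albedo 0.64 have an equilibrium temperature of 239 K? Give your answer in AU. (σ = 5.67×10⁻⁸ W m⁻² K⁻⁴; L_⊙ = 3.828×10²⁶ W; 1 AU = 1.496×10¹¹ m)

L = 0.0110 × 3.828×10²⁶ = 4.21×10²⁴ W.
From T_eq⁴ = L(1−A)/(16πσd²): d = √[L(1−A)/(16πσT_eq⁴)].
d = √[4.21×10²⁴ × 0.36 / (16π × 5.67×10⁻⁸ × (239)⁴)] = 1.28×10¹⁰ m = 0.0853 AU.

d ≈ 0.0853 AU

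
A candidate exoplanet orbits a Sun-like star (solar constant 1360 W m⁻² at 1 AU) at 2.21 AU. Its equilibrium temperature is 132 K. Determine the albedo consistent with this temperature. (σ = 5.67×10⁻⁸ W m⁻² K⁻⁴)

A ≈ 0.75

Flux at 2.21 AU: S = 1360/2.21² = 278 W m⁻².
From T_eq⁴ = S(1−A)/(4σ): 1−A = 4σT_eq⁴/S.
1−A = 4 × 5.67×10⁻⁸ × (132)⁴ / 278 = 0.247.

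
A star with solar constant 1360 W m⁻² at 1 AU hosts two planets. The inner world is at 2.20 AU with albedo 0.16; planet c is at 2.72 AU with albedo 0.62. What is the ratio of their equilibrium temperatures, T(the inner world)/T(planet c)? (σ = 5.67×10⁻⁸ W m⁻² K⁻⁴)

T_eq = [S₀(1−A)/(4σd²)]^(1/4), so T ∝ (1−A)^(1/4) / √d.
T₁ = [1360×0.84/(4×5.67×10⁻⁸×2.20²)]^(1/4) = 179.61 K.
T₂ = [1360×0.38/(4×5.67×10⁻⁸×2.72²)]^(1/4) = 132.48 K.

T₁/T₂ ≈ 1.356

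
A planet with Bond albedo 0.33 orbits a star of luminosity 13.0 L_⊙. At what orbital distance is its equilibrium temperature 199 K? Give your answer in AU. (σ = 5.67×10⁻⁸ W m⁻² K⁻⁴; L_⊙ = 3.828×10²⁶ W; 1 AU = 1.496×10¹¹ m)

d ≈ 5.77 AU

L = 13.0 × 3.828×10²⁶ = 4.98×10²⁷ W.
From T_eq⁴ = L(1−A)/(16πσd²): d = √[L(1−A)/(16πσT_eq⁴)].
d = √[4.98×10²⁷ × 0.67 / (16π × 5.67×10⁻⁸ × (199)⁴)] = 8.64×10¹¹ m = 5.77 AU.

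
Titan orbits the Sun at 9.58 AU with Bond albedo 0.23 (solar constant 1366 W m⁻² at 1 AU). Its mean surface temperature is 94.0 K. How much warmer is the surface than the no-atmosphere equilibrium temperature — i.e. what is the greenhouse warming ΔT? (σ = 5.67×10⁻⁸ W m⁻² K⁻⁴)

S = 1366/9.58² = 14.88 W m⁻².
T_eq = [S(1−A)/(4σ)]^(1/4) = [14.88×0.77/(4×5.67×10⁻⁸)]^(1/4) = 84.3 K.
ΔT = T_surf − T_eq = 94 − 84.3.

ΔT ≈ 9.7 K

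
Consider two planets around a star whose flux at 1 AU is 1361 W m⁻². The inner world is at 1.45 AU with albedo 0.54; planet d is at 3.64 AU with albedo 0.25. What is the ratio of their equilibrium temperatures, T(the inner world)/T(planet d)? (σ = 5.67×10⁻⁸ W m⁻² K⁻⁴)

T₁/T₂ ≈ 1.402

T_eq = [S₀(1−A)/(4σd²)]^(1/4), so T ∝ (1−A)^(1/4) / √d.
T₁ = [1361×0.46/(4×5.67×10⁻⁸×1.45²)]^(1/4) = 190.35 K.
T₂ = [1361×0.75/(4×5.67×10⁻⁸×3.64²)]^(1/4) = 135.76 K.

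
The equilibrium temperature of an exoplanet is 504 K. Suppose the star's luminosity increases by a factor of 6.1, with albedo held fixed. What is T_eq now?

T_eq ∝ L^(1/4) · d^(−1/2).
T′ = 504 × 6.1^(1/4) = 792 K.

T_eq ≈ 792 K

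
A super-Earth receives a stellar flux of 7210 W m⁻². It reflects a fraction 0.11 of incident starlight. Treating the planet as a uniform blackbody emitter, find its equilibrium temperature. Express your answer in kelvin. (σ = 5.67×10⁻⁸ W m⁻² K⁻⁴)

T_eq ≈ 410 K

Energy balance: absorbed = emitted ⇒ πR²·S(1−A) = 4πR²·σT_eq⁴, so T_eq⁴ = S(1−A)/(4σ).
T_eq = [7210 × 0.89 / (4 × 5.67×10⁻⁸)]^(1/4) = (2.83×10¹⁰)^(1/4) = 410 K.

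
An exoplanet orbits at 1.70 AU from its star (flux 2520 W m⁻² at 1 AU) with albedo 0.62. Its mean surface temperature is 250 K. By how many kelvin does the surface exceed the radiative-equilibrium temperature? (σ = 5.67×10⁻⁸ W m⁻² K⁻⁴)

S = 2520/1.70² = 872.0 W m⁻².
T_eq = [S(1−A)/(4σ)]^(1/4) = [872.0×0.38/(4×5.67×10⁻⁸)]^(1/4) = 195.5 K.
ΔT = T_surf − T_eq = 250 − 195.5.

ΔT ≈ 54.5 K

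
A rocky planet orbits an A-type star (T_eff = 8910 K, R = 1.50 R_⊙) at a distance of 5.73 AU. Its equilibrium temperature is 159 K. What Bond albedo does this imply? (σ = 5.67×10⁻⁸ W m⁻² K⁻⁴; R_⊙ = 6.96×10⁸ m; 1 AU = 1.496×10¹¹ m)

A ≈ 0.73

R_⋆ = 1.50 × 6.96×10⁸ = 1.04×10⁹ m.
d = 5.73 AU = 8.57×10¹¹ m.
L = 4πR_⋆²σT_⋆⁴ = 4π(1.04×10⁹)² × 5.67×10⁻⁸ × (8910)⁴ = 4.89×10²⁷ W.
S = L/(4πd²) = 530 W m⁻².
From T_eq⁴ = S(1−A)/(4σ): 1−A = 4σT_eq⁴/S.
1−A = 4 × 5.67×10⁻⁸ × (159)⁴ / 530 = 0.273.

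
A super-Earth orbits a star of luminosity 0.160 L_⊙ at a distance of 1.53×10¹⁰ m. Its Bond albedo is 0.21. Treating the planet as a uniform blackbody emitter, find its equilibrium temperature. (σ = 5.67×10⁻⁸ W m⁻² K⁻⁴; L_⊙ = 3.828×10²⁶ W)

T_eq ≈ 519 K

L = 0.160 × 3.828×10²⁶ = 6.12×10²⁵ W.
Flux: S = L/(4πd²) = 6.12×10²⁵/(4π×(1.53×10¹⁰)²) = 2.08×10⁴ W m⁻².
Energy balance: absorbed = emitted ⇒ πR²·S(1−A) = 4πR²·σT_eq⁴, so T_eq⁴ = S(1−A)/(4σ).
T_eq = [2.08×10⁴ × 0.79 / (4 × 5.67×10⁻⁸)]^(1/4) = (7.25×10¹⁰)^(1/4) = 519 K.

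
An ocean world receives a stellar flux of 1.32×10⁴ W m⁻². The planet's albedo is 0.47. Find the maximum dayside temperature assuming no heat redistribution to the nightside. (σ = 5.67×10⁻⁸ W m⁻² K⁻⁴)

T_ss ≈ 593 K

With no redistribution each surface element balances locally: S(1−A) = σT⁴.
T = [1.32×10⁴ × 0.53 / 5.67×10⁻⁸]^(1/4) = (1.23×10¹¹)^(1/4) = 593 K.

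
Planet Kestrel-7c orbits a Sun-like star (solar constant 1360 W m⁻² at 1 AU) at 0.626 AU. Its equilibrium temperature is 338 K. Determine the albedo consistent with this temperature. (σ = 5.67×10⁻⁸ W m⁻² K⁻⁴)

Flux at 0.626 AU: S = 1360/0.626² = 3470 W m⁻².
From T_eq⁴ = S(1−A)/(4σ): 1−A = 4σT_eq⁴/S.
1−A = 4 × 5.67×10⁻⁸ × (338)⁴ / 3470 = 0.853.

A ≈ 0.15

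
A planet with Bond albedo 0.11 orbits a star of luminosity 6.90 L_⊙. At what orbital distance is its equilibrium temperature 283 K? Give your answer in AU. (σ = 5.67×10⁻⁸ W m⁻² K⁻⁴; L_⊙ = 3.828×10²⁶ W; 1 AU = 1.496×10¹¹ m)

d ≈ 2.40 AU

L = 6.90 × 3.828×10²⁶ = 2.64×10²⁷ W.
From T_eq⁴ = L(1−A)/(16πσd²): d = √[L(1−A)/(16πσT_eq⁴)].
d = √[2.64×10²⁷ × 0.89 / (16π × 5.67×10⁻⁸ × (283)⁴)] = 3.59×10¹¹ m = 2.40 AU.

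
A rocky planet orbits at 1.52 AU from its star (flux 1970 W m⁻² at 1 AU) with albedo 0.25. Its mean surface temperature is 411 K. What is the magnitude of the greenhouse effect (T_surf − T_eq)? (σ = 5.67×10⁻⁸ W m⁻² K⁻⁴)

S = 1970/1.52² = 852.7 W m⁻².
T_eq = [S(1−A)/(4σ)]^(1/4) = [852.7×0.75/(4×5.67×10⁻⁸)]^(1/4) = 230.4 K.
ΔT = T_surf − T_eq = 411 − 230.4.

ΔT ≈ 180.6 K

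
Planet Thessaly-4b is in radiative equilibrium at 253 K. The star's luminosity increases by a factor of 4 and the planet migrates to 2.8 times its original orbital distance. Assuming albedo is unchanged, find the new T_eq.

T_eq ∝ L^(1/4) · d^(−1/2).
T′ = 253 × 4^(1/4) / 2.8^(1/2) = 214 K.

T_eq ≈ 214 K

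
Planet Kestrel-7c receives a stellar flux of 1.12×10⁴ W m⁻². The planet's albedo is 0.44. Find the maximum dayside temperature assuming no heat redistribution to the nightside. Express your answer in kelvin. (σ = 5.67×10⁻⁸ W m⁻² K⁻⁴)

With no redistribution each surface element balances locally: S(1−A) = σT⁴.
T = [1.12×10⁴ × 0.56 / 5.67×10⁻⁸]^(1/4) = (1.11×10¹¹)^(1/4) = 577 K.

T_ss ≈ 577 K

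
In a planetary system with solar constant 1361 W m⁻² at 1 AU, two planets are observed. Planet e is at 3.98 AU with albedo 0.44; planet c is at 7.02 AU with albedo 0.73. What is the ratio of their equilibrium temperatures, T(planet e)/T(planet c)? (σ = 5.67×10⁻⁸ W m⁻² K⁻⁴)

T_eq = [S₀(1−A)/(4σd²)]^(1/4), so T ∝ (1−A)^(1/4) / √d.
T₁ = [1361×0.56/(4×5.67×10⁻⁸×3.98²)]^(1/4) = 120.69 K.
T₂ = [1361×0.27/(4×5.67×10⁻⁸×7.02²)]^(1/4) = 75.72 K.

T₁/T₂ ≈ 1.594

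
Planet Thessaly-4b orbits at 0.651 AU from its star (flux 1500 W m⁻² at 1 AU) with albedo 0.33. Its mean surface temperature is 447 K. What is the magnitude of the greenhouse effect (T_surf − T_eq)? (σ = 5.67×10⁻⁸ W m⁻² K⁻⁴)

S = 1500/0.651² = 3539 W m⁻².
T_eq = [S(1−A)/(4σ)]^(1/4) = [3539×0.67/(4×5.67×10⁻⁸)]^(1/4) = 319.8 K.
ΔT = T_surf − T_eq = 447 − 319.8.

ΔT ≈ 127.2 K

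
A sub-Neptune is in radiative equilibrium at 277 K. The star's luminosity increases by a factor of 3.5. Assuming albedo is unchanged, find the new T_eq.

T_eq ≈ 379 K

T_eq ∝ L^(1/4) · d^(−1/2).
T′ = 277 × 3.5^(1/4) = 379 K.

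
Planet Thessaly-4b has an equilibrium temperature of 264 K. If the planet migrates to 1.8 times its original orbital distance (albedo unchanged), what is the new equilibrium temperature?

T_eq ∝ L^(1/4) · d^(−1/2).
T′ = 264 / 1.8^(1/2) = 197 K.

T_eq ≈ 197 K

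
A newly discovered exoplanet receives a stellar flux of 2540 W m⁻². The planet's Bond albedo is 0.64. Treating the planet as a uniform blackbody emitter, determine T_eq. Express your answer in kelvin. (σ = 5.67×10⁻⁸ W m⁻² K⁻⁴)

Energy balance: absorbed = emitted ⇒ πR²·S(1−A) = 4πR²·σT_eq⁴, so T_eq⁴ = S(1−A)/(4σ).
T_eq = [2540 × 0.36 / (4 × 5.67×10⁻⁸)]^(1/4) = (4.03×10⁹)^(1/4) = 252 K.

T_eq ≈ 252 K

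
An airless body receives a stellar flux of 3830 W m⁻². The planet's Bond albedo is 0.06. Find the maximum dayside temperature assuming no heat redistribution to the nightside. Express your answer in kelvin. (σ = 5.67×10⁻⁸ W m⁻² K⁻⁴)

T_ss ≈ 502 K

With no redistribution each surface element balances locally: S(1−A) = σT⁴.
T = [3830 × 0.94 / 5.67×10⁻⁸]^(1/4) = (6.35×10¹⁰)^(1/4) = 502 K.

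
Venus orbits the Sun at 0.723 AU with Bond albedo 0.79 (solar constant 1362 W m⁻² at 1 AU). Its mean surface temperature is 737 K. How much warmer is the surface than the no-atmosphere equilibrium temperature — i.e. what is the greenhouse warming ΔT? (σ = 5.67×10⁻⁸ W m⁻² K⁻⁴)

S = 1362/0.723² = 2606 W m⁻².
T_eq = [S(1−A)/(4σ)]^(1/4) = [2606×0.21/(4×5.67×10⁻⁸)]^(1/4) = 221.6 K.
ΔT = T_surf − T_eq = 737 − 221.6.

ΔT ≈ 515.4 K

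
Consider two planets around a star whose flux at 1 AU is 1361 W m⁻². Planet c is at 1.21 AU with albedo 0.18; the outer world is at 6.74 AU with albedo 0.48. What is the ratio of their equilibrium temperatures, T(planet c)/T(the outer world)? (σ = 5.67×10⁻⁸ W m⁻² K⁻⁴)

T_eq = [S₀(1−A)/(4σd²)]^(1/4), so T ∝ (1−A)^(1/4) / √d.
T₁ = [1361×0.82/(4×5.67×10⁻⁸×1.21²)]^(1/4) = 240.78 K.
T₂ = [1361×0.52/(4×5.67×10⁻⁸×6.74²)]^(1/4) = 91.04 K.

T₁/T₂ ≈ 2.645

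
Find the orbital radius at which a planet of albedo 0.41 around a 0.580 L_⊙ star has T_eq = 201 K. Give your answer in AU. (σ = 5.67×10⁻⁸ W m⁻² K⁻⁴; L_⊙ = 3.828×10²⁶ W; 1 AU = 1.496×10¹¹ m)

d ≈ 1.12 AU

L = 0.580 × 3.828×10²⁶ = 2.22×10²⁶ W.
From T_eq⁴ = L(1−A)/(16πσd²): d = √[L(1−A)/(16πσT_eq⁴)].
d = √[2.22×10²⁶ × 0.59 / (16π × 5.67×10⁻⁸ × (201)⁴)] = 1.68×10¹¹ m = 1.12 AU.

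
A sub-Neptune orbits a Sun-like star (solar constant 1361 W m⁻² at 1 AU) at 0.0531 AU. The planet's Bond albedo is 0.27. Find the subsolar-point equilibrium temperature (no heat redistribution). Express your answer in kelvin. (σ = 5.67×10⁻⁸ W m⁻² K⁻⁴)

Flux at 0.0531 AU: S = 1361/0.0531² = 4.83×10⁵ W m⁻².
At the subsolar point the surface absorbs S(1−A) and emits σT⁴ per unit area — no factor of 4, since only the local patch is in balance.
T = [4.83×10⁵ × 0.73 / 5.67×10⁻⁸]^(1/4) = (6.21×10¹²)^(1/4) = 1580 K.

T_ss ≈ 1580 K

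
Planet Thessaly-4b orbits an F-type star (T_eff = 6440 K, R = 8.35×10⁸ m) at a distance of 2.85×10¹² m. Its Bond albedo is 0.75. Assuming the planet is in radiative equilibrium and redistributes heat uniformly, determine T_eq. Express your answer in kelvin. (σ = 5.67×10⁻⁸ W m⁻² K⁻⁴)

T_eq ≈ 55.1 K

L = 4πR_⋆²σT_⋆⁴ = 4π(8.35×10⁸)² × 5.67×10⁻⁸ × (6440)⁴ = 8.54×10²⁶ W.
S = L/(4πd²) = 8.37 W m⁻².
Energy balance: absorbed = emitted ⇒ πR²·S(1−A) = 4πR²·σT_eq⁴, so T_eq⁴ = S(1−A)/(4σ).
T_eq = [8.37 × 0.25 / (4 × 5.67×10⁻⁸)]^(1/4) = (9.23×10⁶)^(1/4) = 55.1 K.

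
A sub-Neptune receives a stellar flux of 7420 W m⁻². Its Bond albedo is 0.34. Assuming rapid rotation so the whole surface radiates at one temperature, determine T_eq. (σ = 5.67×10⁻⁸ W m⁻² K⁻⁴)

T_eq ≈ 383 K

Energy balance: absorbed = emitted ⇒ πR²·S(1−A) = 4πR²·σT_eq⁴, so T_eq⁴ = S(1−A)/(4σ).
T_eq = [7420 × 0.66 / (4 × 5.67×10⁻⁸)]^(1/4) = (2.16×10¹⁰)^(1/4) = 383 K.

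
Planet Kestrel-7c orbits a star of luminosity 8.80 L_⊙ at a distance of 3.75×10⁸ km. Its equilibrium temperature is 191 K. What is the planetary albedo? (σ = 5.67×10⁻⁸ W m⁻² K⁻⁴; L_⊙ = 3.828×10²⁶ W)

A ≈ 0.84

d = 3.75×10⁸ km = 3.75×10¹¹ m.
L = 8.80 × 3.828×10²⁶ = 3.37×10²⁷ W.
Flux: S = L/(4πd²) = 3.37×10²⁷/(4π×(3.75×10¹¹)²) = 1910 W m⁻².
From T_eq⁴ = S(1−A)/(4σ): 1−A = 4σT_eq⁴/S.
1−A = 4 × 5.67×10⁻⁸ × (191)⁴ / 1910 = 0.158.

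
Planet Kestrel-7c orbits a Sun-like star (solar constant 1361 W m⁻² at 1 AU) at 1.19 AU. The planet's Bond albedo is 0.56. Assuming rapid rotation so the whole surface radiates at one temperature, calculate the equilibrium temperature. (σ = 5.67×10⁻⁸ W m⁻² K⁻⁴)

T_eq ≈ 208 K

Flux at 1.19 AU: S = 1361/1.19² = 961 W m⁻².
Energy balance: absorbed = emitted ⇒ πR²·S(1−A) = 4πR²·σT_eq⁴, so T_eq⁴ = S(1−A)/(4σ).
T_eq = [961 × 0.44 / (4 × 5.67×10⁻⁸)]^(1/4) = (1.86×10⁹)^(1/4) = 208 K.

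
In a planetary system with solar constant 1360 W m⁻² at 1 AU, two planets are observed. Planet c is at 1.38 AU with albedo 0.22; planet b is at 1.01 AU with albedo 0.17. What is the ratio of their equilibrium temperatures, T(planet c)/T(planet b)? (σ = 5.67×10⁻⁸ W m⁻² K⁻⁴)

T_eq = [S₀(1−A)/(4σd²)]^(1/4), so T ∝ (1−A)^(1/4) / √d.
T₁ = [1360×0.78/(4×5.67×10⁻⁸×1.38²)]^(1/4) = 222.62 K.
T₂ = [1360×0.83/(4×5.67×10⁻⁸×1.01²)]^(1/4) = 264.29 K.

T₁/T₂ ≈ 0.842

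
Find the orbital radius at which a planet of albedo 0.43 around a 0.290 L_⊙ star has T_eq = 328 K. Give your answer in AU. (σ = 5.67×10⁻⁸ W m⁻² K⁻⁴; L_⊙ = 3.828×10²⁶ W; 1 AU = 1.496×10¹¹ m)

L = 0.290 × 3.828×10²⁶ = 1.11×10²⁶ W.
From T_eq⁴ = L(1−A)/(16πσd²): d = √[L(1−A)/(16πσT_eq⁴)].
d = √[1.11×10²⁶ × 0.57 / (16π × 5.67×10⁻⁸ × (328)⁴)] = 4.38×10¹⁰ m = 0.293 AU.

d ≈ 0.293 AU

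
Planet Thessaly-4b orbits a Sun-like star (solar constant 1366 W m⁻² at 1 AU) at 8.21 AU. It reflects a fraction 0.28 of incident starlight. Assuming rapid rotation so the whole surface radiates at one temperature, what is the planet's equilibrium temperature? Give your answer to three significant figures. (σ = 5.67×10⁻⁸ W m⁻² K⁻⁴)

T_eq ≈ 89.6 K

Flux at 8.21 AU: S = 1366/8.21² = 20.3 W m⁻².
Energy balance: absorbed = emitted ⇒ πR²·S(1−A) = 4πR²·σT_eq⁴, so T_eq⁴ = S(1−A)/(4σ).
T_eq = [20.3 × 0.72 / (4 × 5.67×10⁻⁸)]^(1/4) = (6.43×10⁷)^(1/4) = 89.6 K.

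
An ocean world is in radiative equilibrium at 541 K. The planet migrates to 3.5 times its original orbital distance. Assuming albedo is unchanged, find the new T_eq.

T_eq ≈ 289 K

T_eq ∝ L^(1/4) · d^(−1/2).
T′ = 541 / 3.5^(1/2) = 289 K.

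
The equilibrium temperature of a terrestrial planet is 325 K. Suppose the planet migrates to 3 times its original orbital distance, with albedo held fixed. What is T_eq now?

T_eq ∝ L^(1/4) · d^(−1/2).
T′ = 325 / 3^(1/2) = 188 K.

T_eq ≈ 188 K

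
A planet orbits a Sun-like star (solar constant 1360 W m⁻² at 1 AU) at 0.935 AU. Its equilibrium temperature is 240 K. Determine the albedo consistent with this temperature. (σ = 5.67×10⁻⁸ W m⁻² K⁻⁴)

A ≈ 0.52

Flux at 0.935 AU: S = 1360/0.935² = 1560 W m⁻².
From T_eq⁴ = S(1−A)/(4σ): 1−A = 4σT_eq⁴/S.
1−A = 4 × 5.67×10⁻⁸ × (240)⁴ / 1560 = 0.484.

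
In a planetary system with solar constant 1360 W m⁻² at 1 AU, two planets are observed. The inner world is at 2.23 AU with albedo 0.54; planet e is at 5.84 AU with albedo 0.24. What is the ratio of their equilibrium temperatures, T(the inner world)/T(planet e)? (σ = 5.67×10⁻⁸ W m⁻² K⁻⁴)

T_eq = [S₀(1−A)/(4σd²)]^(1/4), so T ∝ (1−A)^(1/4) / √d.
T₁ = [1360×0.46/(4×5.67×10⁻⁸×2.23²)]^(1/4) = 153.47 K.
T₂ = [1360×0.76/(4×5.67×10⁻⁸×5.84²)]^(1/4) = 107.52 K.

T₁/T₂ ≈ 1.427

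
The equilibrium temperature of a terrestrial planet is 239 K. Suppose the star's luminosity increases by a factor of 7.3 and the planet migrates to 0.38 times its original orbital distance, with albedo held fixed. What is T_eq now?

T_eq ≈ 637 K

T_eq ∝ L^(1/4) · d^(−1/2).
T′ = 239 × 7.3^(1/4) / 0.38^(1/2) = 637 K.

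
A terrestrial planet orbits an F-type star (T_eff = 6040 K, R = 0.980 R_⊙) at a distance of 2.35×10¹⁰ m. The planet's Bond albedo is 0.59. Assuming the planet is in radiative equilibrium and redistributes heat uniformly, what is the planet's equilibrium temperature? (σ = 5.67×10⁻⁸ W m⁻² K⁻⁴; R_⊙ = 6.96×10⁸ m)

T_eq ≈ 582 K

R_⋆ = 0.980 × 6.96×10⁸ = 6.82×10⁸ m.
L = 4πR_⋆²σT_⋆⁴ = 4π(6.82×10⁸)² × 5.67×10⁻⁸ × (6040)⁴ = 4.41×10²⁶ W.
S = L/(4πd²) = 6.36×10⁴ W m⁻².
Energy balance: absorbed = emitted ⇒ πR²·S(1−A) = 4πR²·σT_eq⁴, so T_eq⁴ = S(1−A)/(4σ).
T_eq = [6.36×10⁴ × 0.41 / (4 × 5.67×10⁻⁸)]^(1/4) = (1.15×10¹¹)^(1/4) = 582 K.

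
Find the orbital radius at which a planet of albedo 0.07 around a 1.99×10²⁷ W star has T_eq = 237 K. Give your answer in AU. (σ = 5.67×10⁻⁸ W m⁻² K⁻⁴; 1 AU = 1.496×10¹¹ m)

d ≈ 3.03 AU

From T_eq⁴ = L(1−A)/(16πσd²): d = √[L(1−A)/(16πσT_eq⁴)].
d = √[1.99×10²⁷ × 0.93 / (16π × 5.67×10⁻⁸ × (237)⁴)] = 4.54×10¹¹ m = 3.03 AU.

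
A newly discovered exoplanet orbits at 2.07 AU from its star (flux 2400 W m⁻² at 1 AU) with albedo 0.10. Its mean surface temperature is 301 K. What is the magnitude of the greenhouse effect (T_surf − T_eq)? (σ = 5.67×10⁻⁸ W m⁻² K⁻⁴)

S = 2400/2.07² = 560.1 W m⁻².
T_eq = [S(1−A)/(4σ)]^(1/4) = [560.1×0.90/(4×5.67×10⁻⁸)]^(1/4) = 217.1 K.
ΔT = T_surf − T_eq = 301 − 217.1.

ΔT ≈ 83.9 K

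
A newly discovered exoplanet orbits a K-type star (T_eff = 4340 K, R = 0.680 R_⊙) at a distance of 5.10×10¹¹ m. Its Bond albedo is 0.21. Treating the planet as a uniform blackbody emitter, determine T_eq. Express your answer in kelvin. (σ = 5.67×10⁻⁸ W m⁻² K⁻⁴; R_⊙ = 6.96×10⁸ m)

T_eq ≈ 88.1 K

R_⋆ = 0.680 × 6.96×10⁸ = 4.73×10⁸ m.
L = 4πR_⋆²σT_⋆⁴ = 4π(4.73×10⁸)² × 5.67×10⁻⁸ × (4340)⁴ = 5.66×10²⁵ W.
S = L/(4πd²) = 17.3 W m⁻².
Energy balance: absorbed = emitted ⇒ πR²·S(1−A) = 4πR²·σT_eq⁴, so T_eq⁴ = S(1−A)/(4σ).
T_eq = [17.3 × 0.79 / (4 × 5.67×10⁻⁸)]^(1/4) = (6.03×10⁷)^(1/4) = 88.1 K.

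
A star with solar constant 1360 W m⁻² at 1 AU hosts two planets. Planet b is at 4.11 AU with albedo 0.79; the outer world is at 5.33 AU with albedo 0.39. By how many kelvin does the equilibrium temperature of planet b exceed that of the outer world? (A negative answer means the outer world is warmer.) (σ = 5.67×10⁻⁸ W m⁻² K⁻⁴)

T_eq = [S₀(1−A)/(4σd²)]^(1/4), so T ∝ (1−A)^(1/4) / √d.
T₁ = [1360×0.21/(4×5.67×10⁻⁸×4.11²)]^(1/4) = 92.92 K.
T₂ = [1360×0.61/(4×5.67×10⁻⁸×5.33²)]^(1/4) = 106.52 K.

ΔT ≈ -13.6 K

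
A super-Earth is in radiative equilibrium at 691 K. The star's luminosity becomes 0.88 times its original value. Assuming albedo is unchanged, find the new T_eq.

T_eq ≈ 669 K

T_eq ∝ L^(1/4) · d^(−1/2).
T′ = 691 × 0.88^(1/4) = 669 K.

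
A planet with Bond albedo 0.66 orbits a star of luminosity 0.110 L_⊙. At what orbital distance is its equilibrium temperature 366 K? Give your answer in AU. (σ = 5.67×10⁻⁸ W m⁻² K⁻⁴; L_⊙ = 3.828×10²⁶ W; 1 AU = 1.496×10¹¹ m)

L = 0.110 × 3.828×10²⁶ = 4.21×10²⁵ W.
From T_eq⁴ = L(1−A)/(16πσd²): d = √[L(1−A)/(16πσT_eq⁴)].
d = √[4.21×10²⁵ × 0.34 / (16π × 5.67×10⁻⁸ × (366)⁴)] = 1.67×10¹⁰ m = 0.112 AU.

d ≈ 0.112 AU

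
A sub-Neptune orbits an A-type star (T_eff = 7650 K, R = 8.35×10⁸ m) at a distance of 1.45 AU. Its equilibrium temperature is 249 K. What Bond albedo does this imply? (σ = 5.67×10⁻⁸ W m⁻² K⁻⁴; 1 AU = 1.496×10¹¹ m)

d = 1.45 AU = 2.17×10¹¹ m.
L = 4πR_⋆²σT_⋆⁴ = 4π(8.35×10⁸)² × 5.67×10⁻⁸ × (7650)⁴ = 1.70×10²⁷ W.
S = L/(4πd²) = 2880 W m⁻².
From T_eq⁴ = S(1−A)/(4σ): 1−A = 4σT_eq⁴/S.
1−A = 4 × 5.67×10⁻⁸ × (249)⁴ / 2880 = 0.303.

A ≈ 0.70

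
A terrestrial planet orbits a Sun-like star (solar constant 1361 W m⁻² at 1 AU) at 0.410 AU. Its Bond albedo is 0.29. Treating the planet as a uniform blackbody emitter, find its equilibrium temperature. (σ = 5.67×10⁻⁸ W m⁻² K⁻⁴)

T_eq ≈ 399 K

Flux at 0.410 AU: S = 1361/0.410² = 8100 W m⁻².
Energy balance: absorbed = emitted ⇒ πR²·S(1−A) = 4πR²·σT_eq⁴, so T_eq⁴ = S(1−A)/(4σ).
T_eq = [8100 × 0.71 / (4 × 5.67×10⁻⁸)]^(1/4) = (2.53×10¹⁰)^(1/4) = 399 K.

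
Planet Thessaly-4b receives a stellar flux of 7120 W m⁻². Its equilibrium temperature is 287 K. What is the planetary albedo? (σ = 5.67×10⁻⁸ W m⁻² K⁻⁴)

A ≈ 0.78

From T_eq⁴ = S(1−A)/(4σ): 1−A = 4σT_eq⁴/S.
1−A = 4 × 5.67×10⁻⁸ × (287)⁴ / 7120 = 0.216.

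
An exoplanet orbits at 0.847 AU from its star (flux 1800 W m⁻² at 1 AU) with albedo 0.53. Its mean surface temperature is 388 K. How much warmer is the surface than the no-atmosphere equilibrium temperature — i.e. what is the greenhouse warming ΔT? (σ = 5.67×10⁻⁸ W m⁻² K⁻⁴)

ΔT ≈ 119.5 K

S = 1800/0.847² = 2509 W m⁻².
T_eq = [S(1−A)/(4σ)]^(1/4) = [2509×0.47/(4×5.67×10⁻⁸)]^(1/4) = 268.5 K.
ΔT = T_surf − T_eq = 388 − 268.5.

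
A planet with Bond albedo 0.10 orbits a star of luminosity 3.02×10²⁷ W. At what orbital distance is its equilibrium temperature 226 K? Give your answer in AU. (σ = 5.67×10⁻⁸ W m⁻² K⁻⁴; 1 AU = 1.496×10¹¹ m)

From T_eq⁴ = L(1−A)/(16πσd²): d = √[L(1−A)/(16πσT_eq⁴)].
d = √[3.02×10²⁷ × 0.90 / (16π × 5.67×10⁻⁸ × (226)⁴)] = 6.05×10¹¹ m = 4.04 AU.

d ≈ 4.04 AU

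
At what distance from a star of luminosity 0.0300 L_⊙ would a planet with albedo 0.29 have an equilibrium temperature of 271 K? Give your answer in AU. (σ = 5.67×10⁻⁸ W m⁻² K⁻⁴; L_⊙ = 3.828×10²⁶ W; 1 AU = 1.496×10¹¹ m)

L = 0.0300 × 3.828×10²⁶ = 1.15×10²⁵ W.
From T_eq⁴ = L(1−A)/(16πσd²): d = √[L(1−A)/(16πσT_eq⁴)].
d = √[1.15×10²⁵ × 0.71 / (16π × 5.67×10⁻⁸ × (271)⁴)] = 2.30×10¹⁰ m = 0.154 AU.

d ≈ 0.154 AU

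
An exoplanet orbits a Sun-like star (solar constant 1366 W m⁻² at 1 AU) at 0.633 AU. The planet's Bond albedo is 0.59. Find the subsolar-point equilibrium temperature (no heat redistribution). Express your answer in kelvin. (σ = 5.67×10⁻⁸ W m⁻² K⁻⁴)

T_ss ≈ 396 K

Flux at 0.633 AU: S = 1366/0.633² = 3410 W m⁻².
At the subsolar point the surface absorbs S(1−A) and emits σT⁴ per unit area — no factor of 4, since only the local patch is in balance.
T = [3410 × 0.41 / 5.67×10⁻⁸]^(1/4) = (2.47×10¹⁰)^(1/4) = 396 K.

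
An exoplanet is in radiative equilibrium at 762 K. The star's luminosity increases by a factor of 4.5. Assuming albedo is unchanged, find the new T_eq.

T_eq ≈ 1110 K

T_eq ∝ L^(1/4) · d^(−1/2).
T′ = 762 × 4.5^(1/4) = 1110 K.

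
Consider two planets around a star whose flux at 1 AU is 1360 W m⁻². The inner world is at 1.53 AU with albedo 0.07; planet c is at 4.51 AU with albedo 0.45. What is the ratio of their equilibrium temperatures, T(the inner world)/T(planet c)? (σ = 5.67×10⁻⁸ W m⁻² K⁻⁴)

T₁/T₂ ≈ 1.958

T_eq = [S₀(1−A)/(4σd²)]^(1/4), so T ∝ (1−A)^(1/4) / √d.
T₁ = [1360×0.93/(4×5.67×10⁻⁸×1.53²)]^(1/4) = 220.93 K.
T₂ = [1360×0.55/(4×5.67×10⁻⁸×4.51²)]^(1/4) = 112.84 K.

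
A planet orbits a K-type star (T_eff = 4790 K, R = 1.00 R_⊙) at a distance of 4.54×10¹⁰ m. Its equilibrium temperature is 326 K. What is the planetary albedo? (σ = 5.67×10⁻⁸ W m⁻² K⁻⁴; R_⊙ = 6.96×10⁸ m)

R_⋆ = 1.00 × 6.96×10⁸ = 6.96×10⁸ m.
L = 4πR_⋆²σT_⋆⁴ = 4π(6.96×10⁸)² × 5.67×10⁻⁸ × (4790)⁴ = 1.82×10²⁶ W.
S = L/(4πd²) = 7020 W m⁻².
From T_eq⁴ = S(1−A)/(4σ): 1−A = 4σT_eq⁴/S.
1−A = 4 × 5.67×10⁻⁸ × (326)⁴ / 7020 = 0.365.

A ≈ 0.63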